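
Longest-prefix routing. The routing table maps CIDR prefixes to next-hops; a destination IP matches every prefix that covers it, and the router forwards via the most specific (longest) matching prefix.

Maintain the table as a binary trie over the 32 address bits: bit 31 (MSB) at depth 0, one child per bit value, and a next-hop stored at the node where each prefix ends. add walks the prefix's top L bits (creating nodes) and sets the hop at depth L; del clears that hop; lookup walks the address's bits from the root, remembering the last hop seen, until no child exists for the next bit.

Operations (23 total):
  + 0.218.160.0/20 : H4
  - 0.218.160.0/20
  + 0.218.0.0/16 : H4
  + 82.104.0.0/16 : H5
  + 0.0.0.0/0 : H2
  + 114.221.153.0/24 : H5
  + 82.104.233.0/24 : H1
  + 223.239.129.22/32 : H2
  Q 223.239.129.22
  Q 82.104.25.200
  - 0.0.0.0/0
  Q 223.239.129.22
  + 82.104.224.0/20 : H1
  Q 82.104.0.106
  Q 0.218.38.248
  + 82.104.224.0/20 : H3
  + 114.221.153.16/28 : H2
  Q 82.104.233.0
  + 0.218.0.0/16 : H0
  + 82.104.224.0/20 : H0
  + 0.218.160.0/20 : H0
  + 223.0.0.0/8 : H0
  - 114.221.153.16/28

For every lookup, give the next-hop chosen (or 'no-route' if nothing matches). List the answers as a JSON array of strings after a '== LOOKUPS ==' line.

Apply in order:
  add 0.218.160.0/20 -> H4 at depth 20
  del 0.218.160.0/20 (clear depth 20)
  add 0.218.0.0/16 -> H4 at depth 16
  add 82.104.0.0/16 -> H5 at depth 16
  add 0.0.0.0/0 -> H2 at depth 0
  add 114.221.153.0/24 -> H5 at depth 24
  add 82.104.233.0/24 -> H1 at depth 24
  add 223.239.129.22/32 -> H2 at depth 32
  ? 223.239.129.22  path d0:H2→d1:-→d2:-→d3:-→d4:-→d5:-→d6:-→d7:-→d8:-→d9:-→d10:-→d11:-→d12:-→d13:-→d14:-→d15:-→d16:-→d17:-→d18:-→d19:-→d20:-→d21:-→d22:-→d23:-→d24:-→d25:-→d26:-→d27:-→d28:-→d29:-→d30:-→d31:-→d32:H2  best=H2
  ? 82.104.25.200  path d0:H2→d1:-→d2:-→d3:-→d4:-→d5:-→d6:-→d7:-→d8:-→d9:-→d10:-→d11:-→d12:-→d13:-→d14:-→d15:-→d16:H5  best=H5
  del 0.0.0.0/0 (clear depth 0)
  ? 223.239.129.22  path d0:-→d1:-→d2:-→d3:-→d4:-→d5:-→d6:-→d7:-→d8:-→d9:-→d10:-→d11:-→d12:-→d13:-→d14:-→d15:-→d16:-→d17:-→d18:-→d19:-→d20:-→d21:-→d22:-→d23:-→d24:-→d25:-→d26:-→d27:-→d28:-→d29:-→d30:-→d31:-→d32:H2  best=H2
  add 82.104.224.0/20 -> H1 at depth 20
  ? 82.104.0.106  path d0:-→d1:-→d2:-→d3:-→d4:-→d5:-→d6:-→d7:-→d8:-→d9:-→d10:-→d11:-→d12:-→d13:-→d14:-→d15:-→d16:H5  best=H5
  ? 0.218.38.248  path d0:-→d1:-→d2:-→d3:-→d4:-→d5:-→d6:-→d7:-→d8:-→d9:-→d10:-→d11:-→d12:-→d13:-→d14:-→d15:-→d16:H4  best=H4
  add 82.104.224.0/20 -> H3 at depth 20
  add 114.221.153.16/28 -> H2 at depth 28
  ? 82.104.233.0  path d0:-→d1:-→d2:-→d3:-→d4:-→d5:-→d6:-→d7:-→d8:-→d9:-→d10:-→d11:-→d12:-→d13:-→d14:-→d15:-→d16:H5→d17:-→d18:-→d19:-→d20:H3→d21:-→d22:-→d23:-→d24:H1  best=H1
  add 0.218.0.0/16 -> H0 at depth 16
  add 82.104.224.0/20 -> H0 at depth 20
  add 0.218.160.0/20 -> H0 at depth 20
  add 223.0.0.0/8 -> H0 at depth 8
  del 114.221.153.16/28 (clear depth 28)

== LOOKUPS ==
["H2","H5","H2","H5","H4","H1"]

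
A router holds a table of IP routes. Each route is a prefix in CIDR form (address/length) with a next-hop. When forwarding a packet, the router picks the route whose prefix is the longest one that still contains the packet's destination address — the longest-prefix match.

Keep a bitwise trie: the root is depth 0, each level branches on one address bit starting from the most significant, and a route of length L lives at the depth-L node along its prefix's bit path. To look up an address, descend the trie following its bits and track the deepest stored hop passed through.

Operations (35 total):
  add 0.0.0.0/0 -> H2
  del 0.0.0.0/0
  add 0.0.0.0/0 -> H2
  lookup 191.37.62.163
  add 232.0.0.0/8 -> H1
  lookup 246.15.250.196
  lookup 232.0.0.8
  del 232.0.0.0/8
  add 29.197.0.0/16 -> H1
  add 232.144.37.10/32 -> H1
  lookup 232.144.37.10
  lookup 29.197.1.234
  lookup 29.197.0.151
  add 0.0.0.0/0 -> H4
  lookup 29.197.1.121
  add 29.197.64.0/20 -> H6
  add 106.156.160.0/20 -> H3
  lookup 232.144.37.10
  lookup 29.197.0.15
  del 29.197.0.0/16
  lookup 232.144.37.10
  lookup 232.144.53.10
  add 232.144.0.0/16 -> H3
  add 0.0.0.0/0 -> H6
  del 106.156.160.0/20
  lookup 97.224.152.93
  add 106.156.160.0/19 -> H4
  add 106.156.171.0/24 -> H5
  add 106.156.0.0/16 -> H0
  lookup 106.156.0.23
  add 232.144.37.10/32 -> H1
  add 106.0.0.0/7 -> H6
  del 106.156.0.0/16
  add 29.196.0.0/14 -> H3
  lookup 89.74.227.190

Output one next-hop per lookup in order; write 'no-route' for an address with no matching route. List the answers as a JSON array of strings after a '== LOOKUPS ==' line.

Apply in order:
  add 0.0.0.0/0 -> H2 at depth 0
  del 0.0.0.0/0 (clear depth 0)
  add 0.0.0.0/0 -> H2 at depth 0
  ? 191.37.62.163  path d0:H2  best=H2
  add 232.0.0.0/8 -> H1 at depth 8
  ? 246.15.250.196  path d0:H2→d1:-→d2:-→d3:-  best=H2
  ? 232.0.0.8  path d0:H2→d1:-→d2:-→d3:-→d4:-→d5:-→d6:-→d7:-→d8:H1  best=H1
  del 232.0.0.0/8 (clear depth 8)
  add 29.197.0.0/16 -> H1 at depth 16
  add 232.144.37.10/32 -> H1 at depth 32
  ? 232.144.37.10  path d0:H2→d1:-→d2:-→d3:-→d4:-→d5:-→d6:-→d7:-→d8:-→d9:-→d10:-→d11:-→d12:-→d13:-→d14:-→d15:-→d16:-→d17:-→d18:-→d19:-→d20:-→d21:-→d22:-→d23:-→d24:-→d25:-→d26:-→d27:-→d28:-→d29:-→d30:-→d31:-→d32:H1  best=H1
  ? 29.197.1.234  path d0:H2→d1:-→d2:-→d3:-→d4:-→d5:-→d6:-→d7:-→d8:-→d9:-→d10:-→d11:-→d12:-→d13:-→d14:-→d15:-→d16:H1  best=H1
  ? 29.197.0.151  path d0:H2→d1:-→d2:-→d3:-→d4:-→d5:-→d6:-→d7:-→d8:-→d9:-→d10:-→d11:-→d12:-→d13:-→d14:-→d15:-→d16:H1  best=H1
  add 0.0.0.0/0 -> H4 at depth 0
  ? 29.197.1.121  path d0:H4→d1:-→d2:-→d3:-→d4:-→d5:-→d6:-→d7:-→d8:-→d9:-→d10:-→d11:-→d12:-→d13:-→d14:-→d15:-→d16:H1  best=H1
  add 29.197.64.0/20 -> H6 at depth 20
  add 106.156.160.0/20 -> H3 at depth 20
  ? 232.144.37.10  path d0:H4→d1:-→d2:-→d3:-→d4:-→d5:-→d6:-→d7:-→d8:-→d9:-→d10:-→d11:-→d12:-→d13:-→d14:-→d15:-→d16:-→d17:-→d18:-→d19:-→d20:-→d21:-→d22:-→d23:-→d24:-→d25:-→d26:-→d27:-→d28:-→d29:-→d30:-→d31:-→d32:H1  best=H1
  ? 29.197.0.15  path d0:H4→d1:-→d2:-→d3:-→d4:-→d5:-→d6:-→d7:-→d8:-→d9:-→d10:-→d11:-→d12:-→d13:-→d14:-→d15:-→d16:H1→d17:-  best=H1
  del 29.197.0.0/16 (clear depth 16)
  ? 232.144.37.10  path d0:H4→d1:-→d2:-→d3:-→d4:-→d5:-→d6:-→d7:-→d8:-→d9:-→d10:-→d11:-→d12:-→d13:-→d14:-→d15:-→d16:-→d17:-→d18:-→d19:-→d20:-→d21:-→d22:-→d23:-→d24:-→d25:-→d26:-→d27:-→d28:-→d29:-→d30:-→d31:-→d32:H1  best=H1
  ? 232.144.53.10  path d0:H4→d1:-→d2:-→d3:-→d4:-→d5:-→d6:-→d7:-→d8:-→d9:-→d10:-→d11:-→d12:-→d13:-→d14:-→d15:-→d16:-→d17:-→d18:-→d19:-  best=H4
  add 232.144.0.0/16 -> H3 at depth 16
  add 0.0.0.0/0 -> H6 at depth 0
  del 106.156.160.0/20 (clear depth 20)
  ? 97.224.152.93  path d0:H6→d1:-→d2:-→d3:-→d4:-  best=H6
  add 106.156.160.0/19 -> H4 at depth 19
  add 106.156.171.0/24 -> H5 at depth 24
  add 106.156.0.0/16 -> H0 at depth 16
  ? 106.156.0.23  path d0:H6→d1:-→d2:-→d3:-→d4:-→d5:-→d6:-→d7:-→d8:-→d9:-→d10:-→d11:-→d12:-→d13:-→d14:-→d15:-→d16:H0  best=H0
  add 232.144.37.10/32 -> H1 at depth 32
  add 106.0.0.0/7 -> H6 at depth 7
  del 106.156.0.0/16 (clear depth 16)
  add 29.196.0.0/14 -> H3 at depth 14
  ? 89.74.227.190  path d0:H6→d1:-→d2:-  best=H6

== LOOKUPS ==
["H2","H2","H1","H1","H1","H1","H1","H1","H1","H1","H4","H6","H0","H6"]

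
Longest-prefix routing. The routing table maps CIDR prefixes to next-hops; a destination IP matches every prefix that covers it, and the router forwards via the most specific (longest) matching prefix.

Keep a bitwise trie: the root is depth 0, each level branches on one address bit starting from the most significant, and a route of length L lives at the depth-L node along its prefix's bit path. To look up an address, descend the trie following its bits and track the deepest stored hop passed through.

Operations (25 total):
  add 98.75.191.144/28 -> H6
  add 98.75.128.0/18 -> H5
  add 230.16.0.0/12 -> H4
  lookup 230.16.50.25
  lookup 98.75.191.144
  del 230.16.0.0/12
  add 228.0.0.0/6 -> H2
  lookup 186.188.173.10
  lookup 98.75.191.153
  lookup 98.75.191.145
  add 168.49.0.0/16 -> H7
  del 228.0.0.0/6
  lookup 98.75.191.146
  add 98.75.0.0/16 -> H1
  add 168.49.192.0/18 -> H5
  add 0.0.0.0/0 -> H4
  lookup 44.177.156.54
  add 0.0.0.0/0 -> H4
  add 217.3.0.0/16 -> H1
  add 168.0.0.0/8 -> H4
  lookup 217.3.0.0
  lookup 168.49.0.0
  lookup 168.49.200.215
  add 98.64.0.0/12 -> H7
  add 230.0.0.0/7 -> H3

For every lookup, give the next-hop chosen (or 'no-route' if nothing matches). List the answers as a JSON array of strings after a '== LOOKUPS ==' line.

Trace:
  add 98.75.191.144/28 -> H6 at depth 28
  add 98.75.128.0/18 -> H5 at depth 18
  add 230.16.0.0/12 -> H4 at depth 12
  lookup 230.16.50.25: bits 111001100001 walk d0:-→d1:-→d2:-→d3:-→d4:-→d5:-→d6:-→d7:-→d8:-→d9:-→d10:-→d11:-→d12:H4 -> H4
  lookup 98.75.191.144: bits 0110001001001011101111111001 walk d0:-→d1:-→d2:-→d3:-→d4:-→d5:-→d6:-→d7:-→d8:-→d9:-→d10:-→d11:-→d12:-→d13:-→d14:-→d15:-→d16:-→d17:-→d18:H5→d19:-→d20:-→d21:-→d22:-→d23:-→d24:-→d25:-→d26:-→d27:-→d28:H6 -> H6
  - 230.16.0.0/12 clear@12
  add 228.0.0.0/6 -> H2 at depth 6
  lookup 186.188.173.10: bits 1 walk d0:-→d1:- -> no-route
  lookup 98.75.191.153: bits 0110001001001011101111111001 walk d0:-→d1:-→d2:-→d3:-→d4:-→d5:-→d6:-→d7:-→d8:-→d9:-→d10:-→d11:-→d12:-→d13:-→d14:-→d15:-→d16:-→d17:-→d18:H5→d19:-→d20:-→d21:-→d22:-→d23:-→d24:-→d25:-→d26:-→d27:-→d28:H6 -> H6
  lookup 98.75.191.145: bits 0110001001001011101111111001 walk d0:-→d1:-→d2:-→d3:-→d4:-→d5:-→d6:-→d7:-→d8:-→d9:-→d10:-→d11:-→d12:-→d13:-→d14:-→d15:-→d16:-→d17:-→d18:H5→d19:-→d20:-→d21:-→d22:-→d23:-→d24:-→d25:-→d26:-→d27:-→d28:H6 -> H6
  add 168.49.0.0/16 -> H7 at depth 16
  - 228.0.0.0/6 clear@6
  lookup 98.75.191.146: bits 0110001001001011101111111001 walk d0:-→d1:-→d2:-→d3:-→d4:-→d5:-→d6:-→d7:-→d8:-→d9:-→d10:-→d11:-→d12:-→d13:-→d14:-→d15:-→d16:-→d17:-→d18:H5→d19:-→d20:-→d21:-→d22:-→d23:-→d24:-→d25:-→d26:-→d27:-→d28:H6 -> H6
  add 98.75.0.0/16 -> H1 at depth 16
  add 168.49.192.0/18 -> H5 at depth 18
  add 0.0.0.0/0 -> H4 at depth 0
  lookup 44.177.156.54: bits 0 walk d0:H4→d1:- -> H4
  add 0.0.0.0/0 -> H4 at depth 0
  add 217.3.0.0/16 -> H1 at depth 16
  add 168.0.0.0/8 -> H4 at depth 8
  lookup 217.3.0.0: bits 1101100100000011 walk d0:H4→d1:-→d2:-→d3:-→d4:-→d5:-→d6:-→d7:-→d8:-→d9:-→d10:-→d11:-→d12:-→d13:-→d14:-→d15:-→d16:H1 -> H1
  lookup 168.49.0.0: bits 1010100000110001 walk d0:H4→d1:-→d2:-→d3:-→d4:-→d5:-→d6:-→d7:-→d8:H4→d9:-→d10:-→d11:-→d12:-→d13:-→d14:-→d15:-→d16:H7 -> H7
  lookup 168.49.200.215: bits 101010000011000111 walk d0:H4→d1:-→d2:-→d3:-→d4:-→d5:-→d6:-→d7:-→d8:H4→d9:-→d10:-→d11:-→d12:-→d13:-→d14:-→d15:-→d16:H7→d17:-→d18:H5 -> H5
  add 98.64.0.0/12 -> H7 at depth 12
  add 230.0.0.0/7 -> H3 at depth 7

== LOOKUPS ==
["H4","H6","no-route","H6","H6","H6","H4","H1","H7","H5"]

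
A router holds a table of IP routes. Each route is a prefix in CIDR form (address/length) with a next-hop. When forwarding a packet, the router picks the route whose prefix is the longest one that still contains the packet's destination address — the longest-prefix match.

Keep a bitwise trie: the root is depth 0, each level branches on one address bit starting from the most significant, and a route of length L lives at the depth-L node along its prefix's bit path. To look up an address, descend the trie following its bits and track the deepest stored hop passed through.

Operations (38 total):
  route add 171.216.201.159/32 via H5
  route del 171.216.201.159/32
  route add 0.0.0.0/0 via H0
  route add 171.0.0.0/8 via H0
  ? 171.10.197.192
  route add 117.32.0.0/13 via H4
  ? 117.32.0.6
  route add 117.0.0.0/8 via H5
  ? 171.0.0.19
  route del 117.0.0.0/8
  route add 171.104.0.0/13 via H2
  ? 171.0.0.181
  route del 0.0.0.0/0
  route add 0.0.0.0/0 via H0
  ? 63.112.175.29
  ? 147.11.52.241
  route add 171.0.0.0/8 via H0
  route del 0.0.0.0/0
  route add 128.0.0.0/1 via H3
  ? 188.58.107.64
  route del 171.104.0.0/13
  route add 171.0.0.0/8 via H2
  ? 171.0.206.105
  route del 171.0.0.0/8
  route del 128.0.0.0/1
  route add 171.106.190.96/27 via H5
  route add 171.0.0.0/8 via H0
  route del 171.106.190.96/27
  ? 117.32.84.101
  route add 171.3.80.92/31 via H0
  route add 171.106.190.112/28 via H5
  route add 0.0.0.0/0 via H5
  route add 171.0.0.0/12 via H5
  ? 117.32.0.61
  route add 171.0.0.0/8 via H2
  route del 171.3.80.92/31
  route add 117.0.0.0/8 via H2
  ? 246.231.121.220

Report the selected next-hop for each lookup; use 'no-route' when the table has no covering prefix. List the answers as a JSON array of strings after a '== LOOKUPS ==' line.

Apply in order:
  + 171.216.201.159/32 (H5) depth=32
  - 171.216.201.159/32 clear@32
  + 0.0.0.0/0 (H0) depth=0
  + 171.0.0.0/8 (H0) depth=8
  ? 171.10.197.192  path d0:H0→d1:-→d2:-→d3:-→d4:-→d5:-→d6:-→d7:-→d8:H0  best=H0
  + 117.32.0.0/13 (H4) depth=13
  ? 117.32.0.6  path d0:H0→d1:-→d2:-→d3:-→d4:-→d5:-→d6:-→d7:-→d8:-→d9:-→d10:-→d11:-→d12:-→d13:H4  best=H4
  + 117.0.0.0/8 (H5) depth=8
  ? 171.0.0.19  path d0:H0→d1:-→d2:-→d3:-→d4:-→d5:-→d6:-→d7:-→d8:H0  best=H0
  - 117.0.0.0/8 clear@8
  + 171.104.0.0/13 (H2) depth=13
  ? 171.0.0.181  path d0:H0→d1:-→d2:-→d3:-→d4:-→d5:-→d6:-→d7:-→d8:H0→d9:-  best=H0
  - 0.0.0.0/0 clear@0
  + 0.0.0.0/0 (H0) depth=0
  ? 63.112.175.29  path d0:H0→d1:-  best=H0
  ? 147.11.52.241  path d0:H0→d1:-→d2:-  best=H0
  + 171.0.0.0/8 (H0) depth=8
  - 0.0.0.0/0 clear@0
  + 128.0.0.0/1 (H3) depth=1
  ? 188.58.107.64  path d0:-→d1:H3→d2:-→d3:-  best=H3
  - 171.104.0.0/13 clear@13
  + 171.0.0.0/8 (H2) depth=8
  ? 171.0.206.105  path d0:-→d1:H3→d2:-→d3:-→d4:-→d5:-→d6:-→d7:-→d8:H2→d9:-  best=H2
  - 171.0.0.0/8 clear@8
  - 128.0.0.0/1 clear@1
  + 171.106.190.96/27 (H5) depth=27
  + 171.0.0.0/8 (H0) depth=8
  - 171.106.190.96/27 clear@27
  ? 117.32.84.101  path d0:-→d1:-→d2:-→d3:-→d4:-→d5:-→d6:-→d7:-→d8:-→d9:-→d10:-→d11:-→d12:-→d13:H4  best=H4
  + 171.3.80.92/31 (H0) depth=31
  + 171.106.190.112/28 (H5) depth=28
  + 0.0.0.0/0 (H5) depth=0
  + 171.0.0.0/12 (H5) depth=12
  ? 117.32.0.61  path d0:H5→d1:-→d2:-→d3:-→d4:-→d5:-→d6:-→d7:-→d8:-→d9:-→d10:-→d11:-→d12:-→d13:H4  best=H4
  + 171.0.0.0/8 (H2) depth=8
  - 171.3.80.92/31 clear@31
  + 117.0.0.0/8 (H2) depth=8
  ? 246.231.121.220  path d0:H5→d1:-  best=H5

== LOOKUPS ==
["H0","H4","H0","H0","H0","H0","H3","H2","H4","H4","H5"]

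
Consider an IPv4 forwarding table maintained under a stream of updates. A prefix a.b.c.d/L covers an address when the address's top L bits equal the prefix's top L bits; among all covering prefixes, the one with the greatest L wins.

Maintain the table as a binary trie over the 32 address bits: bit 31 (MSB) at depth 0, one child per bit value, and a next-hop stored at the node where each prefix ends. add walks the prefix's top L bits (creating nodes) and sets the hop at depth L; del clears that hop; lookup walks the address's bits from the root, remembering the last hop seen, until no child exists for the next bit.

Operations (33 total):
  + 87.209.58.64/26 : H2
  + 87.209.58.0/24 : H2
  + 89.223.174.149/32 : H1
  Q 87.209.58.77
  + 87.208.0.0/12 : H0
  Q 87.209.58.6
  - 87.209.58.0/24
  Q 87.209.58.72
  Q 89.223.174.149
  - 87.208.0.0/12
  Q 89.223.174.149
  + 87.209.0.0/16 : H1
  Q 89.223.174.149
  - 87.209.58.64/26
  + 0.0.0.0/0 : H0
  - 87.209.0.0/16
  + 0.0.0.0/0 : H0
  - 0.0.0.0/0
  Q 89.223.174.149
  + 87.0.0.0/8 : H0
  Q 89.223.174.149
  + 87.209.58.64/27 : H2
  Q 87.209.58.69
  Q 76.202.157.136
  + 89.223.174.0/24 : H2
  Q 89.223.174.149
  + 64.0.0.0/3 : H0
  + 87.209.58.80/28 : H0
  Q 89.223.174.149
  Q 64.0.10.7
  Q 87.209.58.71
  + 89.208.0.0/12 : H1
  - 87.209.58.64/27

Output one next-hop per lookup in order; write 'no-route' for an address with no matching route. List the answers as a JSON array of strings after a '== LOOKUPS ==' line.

Apply in order:
  + 87.209.58.64/26 (H2) depth=26
  + 87.209.58.0/24 (H2) depth=24
  + 89.223.174.149/32 (H1) depth=32
  lookup 87.209.58.77: bits 01010111110100010011101001 walk d0:-→d1:-→d2:-→d3:-→d4:-→d5:-→d6:-→d7:-→d8:-→d9:-→d10:-→d11:-→d12:-→d13:-→d14:-→d15:-→d16:-→d17:-→d18:-→d19:-→d20:-→d21:-→d22:-→d23:-→d24:H2→d25:-→d26:H2 -> H2
  + 87.208.0.0/12 (H0) depth=12
  lookup 87.209.58.6: bits 0101011111010001001110100 walk d0:-→d1:-→d2:-→d3:-→d4:-→d5:-→d6:-→d7:-→d8:-→d9:-→d10:-→d11:-→d12:H0→d13:-→d14:-→d15:-→d16:-→d17:-→d18:-→d19:-→d20:-→d21:-→d22:-→d23:-→d24:H2→d25:- -> H2
  - 87.209.58.0/24 clear@24
  lookup 87.209.58.72: bits 01010111110100010011101001 walk d0:-→d1:-→d2:-→d3:-→d4:-→d5:-→d6:-→d7:-→d8:-→d9:-→d10:-→d11:-→d12:H0→d13:-→d14:-→d15:-→d16:-→d17:-→d18:-→d19:-→d20:-→d21:-→d22:-→d23:-→d24:-→d25:-→d26:H2 -> H2
  lookup 89.223.174.149: bits 01011001110111111010111010010101 walk d0:-→d1:-→d2:-→d3:-→d4:-→d5:-→d6:-→d7:-→d8:-→d9:-→d10:-→d11:-→d12:-→d13:-→d14:-→d15:-→d16:-→d17:-→d18:-→d19:-→d20:-→d21:-→d22:-→d23:-→d24:-→d25:-→d26:-→d27:-→d28:-→d29:-→d30:-→d31:-→d32:H1 -> H1
  - 87.208.0.0/12 clear@12
  lookup 89.223.174.149: bits 01011001110111111010111010010101 walk d0:-→d1:-→d2:-→d3:-→d4:-→d5:-→d6:-→d7:-→d8:-→d9:-→d10:-→d11:-→d12:-→d13:-→d14:-→d15:-→d16:-→d17:-→d18:-→d19:-→d20:-→d21:-→d22:-→d23:-→d24:-→d25:-→d26:-→d27:-→d28:-→d29:-→d30:-→d31:-→d32:H1 -> H1
  + 87.209.0.0/16 (H1) depth=16
  lookup 89.223.174.149: bits 01011001110111111010111010010101 walk d0:-→d1:-→d2:-→d3:-→d4:-→d5:-→d6:-→d7:-→d8:-→d9:-→d10:-→d11:-→d12:-→d13:-→d14:-→d15:-→d16:-→d17:-→d18:-→d19:-→d20:-→d21:-→d22:-→d23:-→d24:-→d25:-→d26:-→d27:-→d28:-→d29:-→d30:-→d31:-→d32:H1 -> H1
  - 87.209.58.64/26 clear@26
  + 0.0.0.0/0 (H0) depth=0
  - 87.209.0.0/16 clear@16
  + 0.0.0.0/0 (H0) depth=0
  - 0.0.0.0/0 clear@0
  lookup 89.223.174.149: bits 01011001110111111010111010010101 walk d0:-→d1:-→d2:-→d3:-→d4:-→d5:-→d6:-→d7:-→d8:-→d9:-→d10:-→d11:-→d12:-→d13:-→d14:-→d15:-→d16:-→d17:-→d18:-→d19:-→d20:-→d21:-→d22:-→d23:-→d24:-→d25:-→d26:-→d27:-→d28:-→d29:-→d30:-→d31:-→d32:H1 -> H1
  + 87.0.0.0/8 (H0) depth=8
  lookup 89.223.174.149: bits 01011001110111111010111010010101 walk d0:-→d1:-→d2:-→d3:-→d4:-→d5:-→d6:-→d7:-→d8:-→d9:-→d10:-→d11:-→d12:-→d13:-→d14:-→d15:-→d16:-→d17:-→d18:-→d19:-→d20:-→d21:-→d22:-→d23:-→d24:-→d25:-→d26:-→d27:-→d28:-→d29:-→d30:-→d31:-→d32:H1 -> H1
  + 87.209.58.64/27 (H2) depth=27
  lookup 87.209.58.69: bits 010101111101000100111010010 walk d0:-→d1:-→d2:-→d3:-→d4:-→d5:-→d6:-→d7:-→d8:H0→d9:-→d10:-→d11:-→d12:-→d13:-→d14:-→d15:-→d16:-→d17:-→d18:-→d19:-→d20:-→d21:-→d22:-→d23:-→d24:-→d25:-→d26:-→d27:H2 -> H2
  lookup 76.202.157.136: bits 010 walk d0:-→d1:-→d2:-→d3:- -> no-route
  + 89.223.174.0/24 (H2) depth=24
  lookup 89.223.174.149: bits 01011001110111111010111010010101 walk d0:-→d1:-→d2:-→d3:-→d4:-→d5:-→d6:-→d7:-→d8:-→d9:-→d10:-→d11:-→d12:-→d13:-→d14:-→d15:-→d16:-→d17:-→d18:-→d19:-→d20:-→d21:-→d22:-→d23:-→d24:H2→d25:-→d26:-→d27:-→d28:-→d29:-→d30:-→d31:-→d32:H1 -> H1
  + 64.0.0.0/3 (H0) depth=3
  + 87.209.58.80/28 (H0) depth=28
  lookup 89.223.174.149: bits 01011001110111111010111010010101 walk d0:-→d1:-→d2:-→d3:H0→d4:-→d5:-→d6:-→d7:-→d8:-→d9:-→d10:-→d11:-→d12:-→d13:-→d14:-→d15:-→d16:-→d17:-→d18:-→d19:-→d20:-→d21:-→d22:-→d23:-→d24:H2→d25:-→d26:-→d27:-→d28:-→d29:-→d30:-→d31:-→d32:H1 -> H1
  lookup 64.0.10.7: bits 010 walk d0:-→d1:-→d2:-→d3:H0 -> H0
  lookup 87.209.58.71: bits 010101111101000100111010010 walk d0:-→d1:-→d2:-→d3:H0→d4:-→d5:-→d6:-→d7:-→d8:H0→d9:-→d10:-→d11:-→d12:-→d13:-→d14:-→d15:-→d16:-→d17:-→d18:-→d19:-→d20:-→d21:-→d22:-→d23:-→d24:-→d25:-→d26:-→d27:H2 -> H2
  + 89.208.0.0/12 (H1) depth=12
  - 87.209.58.64/27 clear@27

== LOOKUPS ==
["H2","H2","H2","H1","H1","H1","H1","H1","H2","no-route","H1","H1","H0","H2"]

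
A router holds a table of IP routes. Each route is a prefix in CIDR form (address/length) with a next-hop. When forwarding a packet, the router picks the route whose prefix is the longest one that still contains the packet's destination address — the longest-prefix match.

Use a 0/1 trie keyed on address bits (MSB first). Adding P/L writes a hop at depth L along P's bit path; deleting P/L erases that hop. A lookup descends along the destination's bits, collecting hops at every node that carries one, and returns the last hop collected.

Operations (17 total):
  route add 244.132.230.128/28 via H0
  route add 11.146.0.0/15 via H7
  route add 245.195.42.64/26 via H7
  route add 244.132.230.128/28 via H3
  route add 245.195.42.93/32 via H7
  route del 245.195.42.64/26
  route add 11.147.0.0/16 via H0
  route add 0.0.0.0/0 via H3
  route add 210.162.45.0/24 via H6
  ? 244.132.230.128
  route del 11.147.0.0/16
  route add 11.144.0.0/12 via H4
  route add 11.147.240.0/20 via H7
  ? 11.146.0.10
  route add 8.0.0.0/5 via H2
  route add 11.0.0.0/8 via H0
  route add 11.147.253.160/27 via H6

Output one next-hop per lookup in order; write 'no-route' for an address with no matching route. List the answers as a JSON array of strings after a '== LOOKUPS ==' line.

Process each operation:
  add 244.132.230.128/28 -> H0 at depth 28
  add 11.146.0.0/15 -> H7 at depth 15
  add 245.195.42.64/26 -> H7 at depth 26
  add 244.132.230.128/28 -> H3 at depth 28
  add 245.195.42.93/32 -> H7 at depth 32
  - 245.195.42.64/26 clear@26
  add 11.147.0.0/16 -> H0 at depth 16
  add 0.0.0.0/0 -> H3 at depth 0
  add 210.162.45.0/24 -> H6 at depth 24
  Q 244.132.230.128: descend 1111010010000100111001101000 ; hops seen [H3,H3] ; pick H3
  - 11.147.0.0/16 clear@16
  add 11.144.0.0/12 -> H4 at depth 12
  add 11.147.240.0/20 -> H7 at depth 20
  Q 11.146.0.10: descend 000010111001001 ; hops seen [H3,H4,H7] ; pick H7
  add 8.0.0.0/5 -> H2 at depth 5
  add 11.0.0.0/8 -> H0 at depth 8
  add 11.147.253.160/27 -> H6 at depth 27

== LOOKUPS ==
["H3","H7"]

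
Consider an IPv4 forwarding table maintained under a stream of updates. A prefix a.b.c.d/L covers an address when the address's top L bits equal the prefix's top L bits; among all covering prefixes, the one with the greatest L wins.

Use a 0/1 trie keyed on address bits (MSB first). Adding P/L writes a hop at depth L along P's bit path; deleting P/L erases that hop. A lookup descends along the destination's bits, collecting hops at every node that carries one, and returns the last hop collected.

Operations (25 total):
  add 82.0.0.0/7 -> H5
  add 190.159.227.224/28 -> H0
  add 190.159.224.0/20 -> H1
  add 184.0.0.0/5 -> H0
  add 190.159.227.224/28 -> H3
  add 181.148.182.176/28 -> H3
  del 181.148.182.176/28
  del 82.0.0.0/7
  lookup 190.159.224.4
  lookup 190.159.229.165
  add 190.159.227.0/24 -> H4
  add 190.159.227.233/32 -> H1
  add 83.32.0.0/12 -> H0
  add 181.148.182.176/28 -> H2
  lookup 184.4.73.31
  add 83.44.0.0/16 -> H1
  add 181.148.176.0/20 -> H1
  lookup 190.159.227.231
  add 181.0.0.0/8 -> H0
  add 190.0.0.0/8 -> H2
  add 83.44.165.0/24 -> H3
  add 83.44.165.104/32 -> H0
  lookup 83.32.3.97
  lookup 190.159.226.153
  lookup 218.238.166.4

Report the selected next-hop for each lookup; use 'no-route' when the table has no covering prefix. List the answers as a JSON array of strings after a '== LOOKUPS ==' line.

Process each operation:
  add 82.0.0.0/7 -> H5 at depth 7
  add 190.159.227.224/28 -> H0 at depth 28
  add 190.159.224.0/20 -> H1 at depth 20
  add 184.0.0.0/5 -> H0 at depth 5
  add 190.159.227.224/28 -> H3 at depth 28
  add 181.148.182.176/28 -> H3 at depth 28
  del 181.148.182.176/28 (clear depth 28)
  del 82.0.0.0/7 (clear depth 7)
  ? 190.159.224.4  path d0:-→d1:-→d2:-→d3:-→d4:-→d5:H0→d6:-→d7:-→d8:-→d9:-→d10:-→d11:-→d12:-→d13:-→d14:-→d15:-→d16:-→d17:-→d18:-→d19:-→d20:H1→d21:-→d22:-  best=H1
  ? 190.159.229.165  path d0:-→d1:-→d2:-→d3:-→d4:-→d5:H0→d6:-→d7:-→d8:-→d9:-→d10:-→d11:-→d12:-→d13:-→d14:-→d15:-→d16:-→d17:-→d18:-→d19:-→d20:H1→d21:-  best=H1
  add 190.159.227.0/24 -> H4 at depth 24
  add 190.159.227.233/32 -> H1 at depth 32
  add 83.32.0.0/12 -> H0 at depth 12
  add 181.148.182.176/28 -> H2 at depth 28
  ? 184.4.73.31  path d0:-→d1:-→d2:-→d3:-→d4:-→d5:H0  best=H0
  add 83.44.0.0/16 -> H1 at depth 16
  add 181.148.176.0/20 -> H1 at depth 20
  ? 190.159.227.231  path d0:-→d1:-→d2:-→d3:-→d4:-→d5:H0→d6:-→d7:-→d8:-→d9:-→d10:-→d11:-→d12:-→d13:-→d14:-→d15:-→d16:-→d17:-→d18:-→d19:-→d20:H1→d21:-→d22:-→d23:-→d24:H4→d25:-→d26:-→d27:-→d28:H3  best=H3
  add 181.0.0.0/8 -> H0 at depth 8
  add 190.0.0.0/8 -> H2 at depth 8
  add 83.44.165.0/24 -> H3 at depth 24
  add 83.44.165.104/32 -> H0 at depth 32
  ? 83.32.3.97  path d0:-→d1:-→d2:-→d3:-→d4:-→d5:-→d6:-→d7:-→d8:-→d9:-→d10:-→d11:-→d12:H0  best=H0
  ? 190.159.226.153  path d0:-→d1:-→d2:-→d3:-→d4:-→d5:H0→d6:-→d7:-→d8:H2→d9:-→d10:-→d11:-→d12:-→d13:-→d14:-→d15:-→d16:-→d17:-→d18:-→d19:-→d20:H1→d21:-→d22:-→d23:-  best=H1
  ? 218.238.166.4  path d0:-→d1:-  best=no-route

== LOOKUPS ==
["H1","H1","H0","H3","H0","H1","no-route"]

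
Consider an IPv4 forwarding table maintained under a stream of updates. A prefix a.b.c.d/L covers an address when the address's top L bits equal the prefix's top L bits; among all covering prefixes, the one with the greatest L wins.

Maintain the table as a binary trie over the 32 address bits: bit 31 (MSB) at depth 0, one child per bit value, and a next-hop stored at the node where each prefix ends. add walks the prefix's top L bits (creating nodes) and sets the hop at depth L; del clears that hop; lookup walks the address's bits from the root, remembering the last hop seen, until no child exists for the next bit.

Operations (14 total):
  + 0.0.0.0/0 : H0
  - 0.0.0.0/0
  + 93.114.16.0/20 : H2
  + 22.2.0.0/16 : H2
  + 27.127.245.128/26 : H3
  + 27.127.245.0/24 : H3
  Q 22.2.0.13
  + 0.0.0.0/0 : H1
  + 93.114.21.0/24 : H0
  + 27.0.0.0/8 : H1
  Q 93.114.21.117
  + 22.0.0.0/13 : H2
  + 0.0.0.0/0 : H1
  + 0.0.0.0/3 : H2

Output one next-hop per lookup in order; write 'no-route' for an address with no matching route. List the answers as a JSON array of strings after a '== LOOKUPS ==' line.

Process each operation:
  add 0.0.0.0/0 -> H0 at depth 0
  del 0.0.0.0/0 (clear depth 0)
  add 93.114.16.0/20 -> H2 at depth 20
  add 22.2.0.0/16 -> H2 at depth 16
  add 27.127.245.128/26 -> H3 at depth 26
  add 27.127.245.0/24 -> H3 at depth 24
  Q 22.2.0.13: descend 0001011000000010 ; hops seen [H2] ; pick H2
  add 0.0.0.0/0 -> H1 at depth 0
  add 93.114.21.0/24 -> H0 at depth 24
  add 27.0.0.0/8 -> H1 at depth 8
  Q 93.114.21.117: descend 010111010111001000010101 ; hops seen [H1,H2,H0] ; pick H0
  add 22.0.0.0/13 -> H2 at depth 13
  add 0.0.0.0/0 -> H1 at depth 0
  add 0.0.0.0/3 -> H2 at depth 3

== LOOKUPS ==
["H2","H0"]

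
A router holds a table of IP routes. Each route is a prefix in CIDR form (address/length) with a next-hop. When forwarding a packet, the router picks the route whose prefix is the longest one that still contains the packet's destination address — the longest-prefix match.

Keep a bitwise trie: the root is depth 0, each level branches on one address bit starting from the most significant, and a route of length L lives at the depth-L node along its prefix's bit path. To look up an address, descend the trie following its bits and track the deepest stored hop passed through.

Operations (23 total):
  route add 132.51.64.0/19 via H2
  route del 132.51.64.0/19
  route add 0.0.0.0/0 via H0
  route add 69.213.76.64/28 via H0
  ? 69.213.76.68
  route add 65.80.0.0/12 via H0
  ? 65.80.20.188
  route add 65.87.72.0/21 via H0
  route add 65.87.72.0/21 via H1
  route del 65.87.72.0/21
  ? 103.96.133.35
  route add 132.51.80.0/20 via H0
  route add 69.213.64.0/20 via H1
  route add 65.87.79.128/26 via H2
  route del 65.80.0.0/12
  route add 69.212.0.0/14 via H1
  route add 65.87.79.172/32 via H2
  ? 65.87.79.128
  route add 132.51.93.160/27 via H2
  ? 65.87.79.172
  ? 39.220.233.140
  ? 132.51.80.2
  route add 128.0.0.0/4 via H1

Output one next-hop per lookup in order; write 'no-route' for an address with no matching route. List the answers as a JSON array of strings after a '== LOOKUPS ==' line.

Apply in order:
  + 132.51.64.0/19 (H2) depth=19
  - 132.51.64.0/19 clear@19
  + 0.0.0.0/0 (H0) depth=0
  + 69.213.76.64/28 (H0) depth=28
  Q 69.213.76.68: descend 0100010111010101010011000100 ; hops seen [H0,H0] ; pick H0
  + 65.80.0.0/12 (H0) depth=12
  Q 65.80.20.188: descend 010000010101 ; hops seen [H0,H0] ; pick H0
  + 65.87.72.0/21 (H0) depth=21
  + 65.87.72.0/21 (H1) depth=21
  - 65.87.72.0/21 clear@21
  Q 103.96.133.35: descend 01 ; hops seen [H0] ; pick H0
  + 132.51.80.0/20 (H0) depth=20
  + 69.213.64.0/20 (H1) depth=20
  + 65.87.79.128/26 (H2) depth=26
  - 65.80.0.0/12 clear@12
  + 69.212.0.0/14 (H1) depth=14
  + 65.87.79.172/32 (H2) depth=32
  Q 65.87.79.128: descend 01000001010101110100111110 ; hops seen [H0,H2] ; pick H2
  + 132.51.93.160/27 (H2) depth=27
  Q 65.87.79.172: descend 01000001010101110100111110101100 ; hops seen [H0,H2,H2] ; pick H2
  Q 39.220.233.140: descend 0 ; hops seen [H0] ; pick H0
  Q 132.51.80.2: descend 10000100001100110101 ; hops seen [H0,H0] ; pick H0
  + 128.0.0.0/4 (H1) depth=4

== LOOKUPS ==
["H0","H0","H0","H2","H2","H0","H0"]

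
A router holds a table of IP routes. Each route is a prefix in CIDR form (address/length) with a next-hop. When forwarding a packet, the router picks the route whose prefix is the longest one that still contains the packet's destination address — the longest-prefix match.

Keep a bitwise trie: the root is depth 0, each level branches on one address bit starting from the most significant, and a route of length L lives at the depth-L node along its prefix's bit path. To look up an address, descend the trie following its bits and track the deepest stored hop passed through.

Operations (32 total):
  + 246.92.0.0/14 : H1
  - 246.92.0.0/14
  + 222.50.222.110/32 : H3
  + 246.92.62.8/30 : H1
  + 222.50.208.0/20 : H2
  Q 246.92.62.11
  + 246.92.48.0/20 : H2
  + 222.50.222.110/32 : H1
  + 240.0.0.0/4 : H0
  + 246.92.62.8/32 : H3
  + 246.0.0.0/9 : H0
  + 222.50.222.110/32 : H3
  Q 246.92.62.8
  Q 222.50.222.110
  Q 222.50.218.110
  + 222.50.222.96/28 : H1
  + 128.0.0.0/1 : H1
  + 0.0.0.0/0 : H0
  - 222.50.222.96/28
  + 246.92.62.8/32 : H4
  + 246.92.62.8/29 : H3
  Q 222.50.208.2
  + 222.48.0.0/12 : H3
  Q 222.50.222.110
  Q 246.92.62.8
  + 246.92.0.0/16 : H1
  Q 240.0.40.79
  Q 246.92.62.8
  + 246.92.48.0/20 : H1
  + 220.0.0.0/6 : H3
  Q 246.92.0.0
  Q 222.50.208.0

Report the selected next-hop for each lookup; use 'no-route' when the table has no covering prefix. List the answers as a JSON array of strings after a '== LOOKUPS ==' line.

Trace:
  add 246.92.0.0/14 -> H1 at depth 14
  del 246.92.0.0/14 (clear depth 14)
  add 222.50.222.110/32 -> H3 at depth 32
  add 246.92.62.8/30 -> H1 at depth 30
  add 222.50.208.0/20 -> H2 at depth 20
  Q 246.92.62.11: descend 111101100101110000111110000010 ; hops seen [H1] ; pick H1
  add 246.92.48.0/20 -> H2 at depth 20
  add 222.50.222.110/32 -> H1 at depth 32
  add 240.0.0.0/4 -> H0 at depth 4
  add 246.92.62.8/32 -> H3 at depth 32
  add 246.0.0.0/9 -> H0 at depth 9
  add 222.50.222.110/32 -> H3 at depth 32
  Q 246.92.62.8: descend 11110110010111000011111000001000 ; hops seen [H0,H0,H2,H1,H3] ; pick H3
  Q 222.50.222.110: descend 11011110001100101101111001101110 ; hops seen [H2,H3] ; pick H3
  Q 222.50.218.110: descend 110111100011001011011 ; hops seen [H2] ; pick H2
  add 222.50.222.96/28 -> H1 at depth 28
  add 128.0.0.0/1 -> H1 at depth 1
  add 0.0.0.0/0 -> H0 at depth 0
  del 222.50.222.96/28 (clear depth 28)
  add 246.92.62.8/32 -> H4 at depth 32
  add 246.92.62.8/29 -> H3 at depth 29
  Q 222.50.208.2: descend 11011110001100101101 ; hops seen [H0,H1,H2] ; pick H2
  add 222.48.0.0/12 -> H3 at depth 12
  Q 222.50.222.110: descend 11011110001100101101111001101110 ; hops seen [H0,H1,H3,H2,H3] ; pick H3
  Q 246.92.62.8: descend 11110110010111000011111000001000 ; hops seen [H0,H1,H0,H0,H2,H3,H1,H4] ; pick H4
  add 246.92.0.0/16 -> H1 at depth 16
  Q 240.0.40.79: descend 11110 ; hops seen [H0,H1,H0] ; pick H0
  Q 246.92.62.8: descend 11110110010111000011111000001000 ; hops seen [H0,H1,H0,H0,H1,H2,H3,H1,H4] ; pick H4
  add 246.92.48.0/20 -> H1 at depth 20
  add 220.0.0.0/6 -> H3 at depth 6
  Q 246.92.0.0: descend 111101100101110000 ; hops seen [H0,H1,H0,H0,H1] ; pick H1
  Q 222.50.208.0: descend 11011110001100101101 ; hops seen [H0,H1,H3,H3,H2] ; pick H2

== LOOKUPS ==
["H1","H3","H3","H2","H2","H3","H4","H0","H4","H1","H2"]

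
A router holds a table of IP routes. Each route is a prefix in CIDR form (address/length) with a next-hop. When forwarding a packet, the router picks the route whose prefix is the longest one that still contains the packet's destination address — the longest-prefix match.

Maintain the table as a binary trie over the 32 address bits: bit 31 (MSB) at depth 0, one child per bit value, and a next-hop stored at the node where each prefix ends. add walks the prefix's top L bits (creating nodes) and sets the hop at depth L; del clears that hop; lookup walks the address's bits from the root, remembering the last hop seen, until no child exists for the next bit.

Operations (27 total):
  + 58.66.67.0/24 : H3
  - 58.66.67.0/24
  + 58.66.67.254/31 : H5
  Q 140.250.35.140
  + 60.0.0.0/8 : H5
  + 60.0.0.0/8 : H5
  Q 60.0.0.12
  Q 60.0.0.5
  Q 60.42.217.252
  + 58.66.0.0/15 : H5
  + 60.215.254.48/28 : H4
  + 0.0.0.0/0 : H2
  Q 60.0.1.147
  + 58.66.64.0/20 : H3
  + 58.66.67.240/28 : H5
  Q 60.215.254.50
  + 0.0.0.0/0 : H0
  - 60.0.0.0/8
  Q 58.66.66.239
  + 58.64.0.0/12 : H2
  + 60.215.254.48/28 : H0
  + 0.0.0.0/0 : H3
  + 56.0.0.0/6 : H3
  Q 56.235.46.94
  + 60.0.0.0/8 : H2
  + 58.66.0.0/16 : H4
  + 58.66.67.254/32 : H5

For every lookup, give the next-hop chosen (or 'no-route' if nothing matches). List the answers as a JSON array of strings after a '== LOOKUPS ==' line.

Apply in order:
  + 58.66.67.0/24 (H3) depth=24
  - 58.66.67.0/24 clear@24
  + 58.66.67.254/31 (H5) depth=31
  ? 140.250.35.140  path d0:-  best=no-route
  + 60.0.0.0/8 (H5) depth=8
  + 60.0.0.0/8 (H5) depth=8
  ? 60.0.0.12  path d0:-→d1:-→d2:-→d3:-→d4:-→d5:-→d6:-→d7:-→d8:H5  best=H5
  ? 60.0.0.5  path d0:-→d1:-→d2:-→d3:-→d4:-→d5:-→d6:-→d7:-→d8:H5  best=H5
  ? 60.42.217.252  path d0:-→d1:-→d2:-→d3:-→d4:-→d5:-→d6:-→d7:-→d8:H5  best=H5
  + 58.66.0.0/15 (H5) depth=15
  + 60.215.254.48/28 (H4) depth=28
  + 0.0.0.0/0 (H2) depth=0
  ? 60.0.1.147  path d0:H2→d1:-→d2:-→d3:-→d4:-→d5:-→d6:-→d7:-→d8:H5  best=H5
  + 58.66.64.0/20 (H3) depth=20
  + 58.66.67.240/28 (H5) depth=28
  ? 60.215.254.50  path d0:H2→d1:-→d2:-→d3:-→d4:-→d5:-→d6:-→d7:-→d8:H5→d9:-→d10:-→d11:-→d12:-→d13:-→d14:-→d15:-→d16:-→d17:-→d18:-→d19:-→d20:-→d21:-→d22:-→d23:-→d24:-→d25:-→d26:-→d27:-→d28:H4  best=H4
  + 0.0.0.0/0 (H0) depth=0
  - 60.0.0.0/8 clear@8
  ? 58.66.66.239  path d0:H0→d1:-→d2:-→d3:-→d4:-→d5:-→d6:-→d7:-→d8:-→d9:-→d10:-→d11:-→d12:-→d13:-→d14:-→d15:H5→d16:-→d17:-→d18:-→d19:-→d20:H3→d21:-→d22:-→d23:-  best=H3
  + 58.64.0.0/12 (H2) depth=12
  + 60.215.254.48/28 (H0) depth=28
  + 0.0.0.0/0 (H3) depth=0
  + 56.0.0.0/6 (H3) depth=6
  ? 56.235.46.94  path d0:H3→d1:-→d2:-→d3:-→d4:-→d5:-→d6:H3  best=H3
  + 60.0.0.0/8 (H2) depth=8
  + 58.66.0.0/16 (H4) depth=16
  + 58.66.67.254/32 (H5) depth=32

== LOOKUPS ==
["no-route","H5","H5","H5","H5","H4","H3","H3"]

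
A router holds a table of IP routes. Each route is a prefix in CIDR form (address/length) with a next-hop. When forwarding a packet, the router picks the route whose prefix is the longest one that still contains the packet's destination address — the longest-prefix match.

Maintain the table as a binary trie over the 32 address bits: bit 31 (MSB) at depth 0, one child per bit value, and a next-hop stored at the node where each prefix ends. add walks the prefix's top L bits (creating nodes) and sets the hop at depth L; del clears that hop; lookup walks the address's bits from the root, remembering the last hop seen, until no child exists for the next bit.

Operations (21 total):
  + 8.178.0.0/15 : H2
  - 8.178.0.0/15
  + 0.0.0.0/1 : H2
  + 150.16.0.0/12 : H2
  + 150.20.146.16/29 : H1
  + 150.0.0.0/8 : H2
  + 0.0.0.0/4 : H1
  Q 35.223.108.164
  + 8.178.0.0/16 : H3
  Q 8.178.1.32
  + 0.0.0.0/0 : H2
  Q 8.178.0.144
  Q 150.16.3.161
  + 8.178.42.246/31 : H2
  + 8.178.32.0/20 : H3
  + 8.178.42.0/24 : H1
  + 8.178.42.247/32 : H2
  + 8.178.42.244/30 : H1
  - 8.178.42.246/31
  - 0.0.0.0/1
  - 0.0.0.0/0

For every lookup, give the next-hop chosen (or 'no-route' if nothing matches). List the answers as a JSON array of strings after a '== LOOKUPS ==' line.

Process each operation:
  add 8.178.0.0/15 -> H2 at depth 15
  del 8.178.0.0/15 (clear depth 15)
  add 0.0.0.0/1 -> H2 at depth 1
  add 150.16.0.0/12 -> H2 at depth 12
  add 150.20.146.16/29 -> H1 at depth 29
  add 150.0.0.0/8 -> H2 at depth 8
  add 0.0.0.0/4 -> H1 at depth 4
  lookup 35.223.108.164: bits 00 walk d0:-→d1:H2→d2:- -> H2
  add 8.178.0.0/16 -> H3 at depth 16
  lookup 8.178.1.32: bits 0000100010110010 walk d0:-→d1:H2→d2:-→d3:-→d4:H1→d5:-→d6:-→d7:-→d8:-→d9:-→d10:-→d11:-→d12:-→d13:-→d14:-→d15:-→d16:H3 -> H3
  add 0.0.0.0/0 -> H2 at depth 0
  lookup 8.178.0.144: bits 0000100010110010 walk d0:H2→d1:H2→d2:-→d3:-→d4:H1→d5:-→d6:-→d7:-→d8:-→d9:-→d10:-→d11:-→d12:-→d13:-→d14:-→d15:-→d16:H3 -> H3
  lookup 150.16.3.161: bits 1001011000010 walk d0:H2→d1:-→d2:-→d3:-→d4:-→d5:-→d6:-→d7:-→d8:H2→d9:-→d10:-→d11:-→d12:H2→d13:- -> H2
  add 8.178.42.246/31 -> H2 at depth 31
  add 8.178.32.0/20 -> H3 at depth 20
  add 8.178.42.0/24 -> H1 at depth 24
  add 8.178.42.247/32 -> H2 at depth 32
  add 8.178.42.244/30 -> H1 at depth 30
  del 8.178.42.246/31 (clear depth 31)
  del 0.0.0.0/1 (clear depth 1)
  del 0.0.0.0/0 (clear depth 0)

== LOOKUPS ==
["H2","H3","H3","H2"]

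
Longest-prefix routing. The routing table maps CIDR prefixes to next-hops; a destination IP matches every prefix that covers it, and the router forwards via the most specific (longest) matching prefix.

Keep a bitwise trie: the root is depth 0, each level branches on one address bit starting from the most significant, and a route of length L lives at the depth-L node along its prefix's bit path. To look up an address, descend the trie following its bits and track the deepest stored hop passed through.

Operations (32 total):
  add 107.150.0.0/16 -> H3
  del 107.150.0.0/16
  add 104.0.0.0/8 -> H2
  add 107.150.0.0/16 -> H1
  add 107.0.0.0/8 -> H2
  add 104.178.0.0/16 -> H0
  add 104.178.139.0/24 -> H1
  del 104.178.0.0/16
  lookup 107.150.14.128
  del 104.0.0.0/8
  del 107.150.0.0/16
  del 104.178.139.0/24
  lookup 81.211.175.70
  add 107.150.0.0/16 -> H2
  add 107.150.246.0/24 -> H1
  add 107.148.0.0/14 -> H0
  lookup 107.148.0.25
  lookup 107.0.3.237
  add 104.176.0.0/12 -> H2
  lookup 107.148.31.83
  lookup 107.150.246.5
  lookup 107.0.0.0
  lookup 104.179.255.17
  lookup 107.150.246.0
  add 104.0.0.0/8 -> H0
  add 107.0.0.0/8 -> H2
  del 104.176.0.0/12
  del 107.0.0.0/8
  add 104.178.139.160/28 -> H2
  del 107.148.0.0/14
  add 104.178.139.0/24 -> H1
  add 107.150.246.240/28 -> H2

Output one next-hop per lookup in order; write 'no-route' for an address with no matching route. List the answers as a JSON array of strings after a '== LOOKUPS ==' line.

Process each operation:
  + 107.150.0.0/16 (H3) depth=16
  del 107.150.0.0/16 (clear depth 16)
  + 104.0.0.0/8 (H2) depth=8
  + 107.150.0.0/16 (H1) depth=16
  + 107.0.0.0/8 (H2) depth=8
  + 104.178.0.0/16 (H0) depth=16
  + 104.178.139.0/24 (H1) depth=24
  del 104.178.0.0/16 (clear depth 16)
  Q 107.150.14.128: descend 0110101110010110 ; hops seen [H2,H1] ; pick H1
  del 104.0.0.0/8 (clear depth 8)
  del 107.150.0.0/16 (clear depth 16)
  del 104.178.139.0/24 (clear depth 24)
  Q 81.211.175.70: descend 01 ; hops seen [∅] ; pick no-route
  + 107.150.0.0/16 (H2) depth=16
  + 107.150.246.0/24 (H1) depth=24
  + 107.148.0.0/14 (H0) depth=14
  Q 107.148.0.25: descend 01101011100101 ; hops seen [H2,H0] ; pick H0
  Q 107.0.3.237: descend 01101011 ; hops seen [H2] ; pick H2
  + 104.176.0.0/12 (H2) depth=12
  Q 107.148.31.83: descend 01101011100101 ; hops seen [H2,H0] ; pick H0
  Q 107.150.246.5: descend 011010111001011011110110 ; hops seen [H2,H0,H2,H1] ; pick H1
  Q 107.0.0.0: descend 01101011 ; hops seen [H2] ; pick H2
  Q 104.179.255.17: descend 011010001011001 ; hops seen [H2] ; pick H2
  Q 107.150.246.0: descend 011010111001011011110110 ; hops seen [H2,H0,H2,H1] ; pick H1
  + 104.0.0.0/8 (H0) depth=8
  + 107.0.0.0/8 (H2) depth=8
  del 104.176.0.0/12 (clear depth 12)
  del 107.0.0.0/8 (clear depth 8)
  + 104.178.139.160/28 (H2) depth=28
  del 107.148.0.0/14 (clear depth 14)
  + 104.178.139.0/24 (H1) depth=24
  + 107.150.246.240/28 (H2) depth=28

== LOOKUPS ==
["H1","no-route","H0","H2","H0","H1","H2","H2","H1"]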